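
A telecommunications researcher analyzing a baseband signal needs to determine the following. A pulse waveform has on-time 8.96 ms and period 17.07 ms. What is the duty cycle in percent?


Duty cycle as a percentage:
DC = (t_on / T) * 100
   = (8.96 / 17.07) * 100
   = 0.524897 * 100
   = 52.49 %

52.49 %


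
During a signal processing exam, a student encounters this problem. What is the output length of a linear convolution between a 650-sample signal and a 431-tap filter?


Linear convolution output length:
L = N + M - 1
  = 650 + 431 - 1
  = 1080 samples

1080


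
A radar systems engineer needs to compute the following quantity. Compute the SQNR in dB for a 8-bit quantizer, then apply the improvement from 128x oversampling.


Step 1 — baseline SQNR at Nyquist:
SQNR_base = 6.02*N + 1.76
          = 6.02*8 + 1.76
          = 49.92 dB

Step 2 — oversampling processing gain:
G = 10*log10(OSR) = 10*log10(128) = 21.07 dB

Step 3 — total:
SQNR_total = 49.92 + 21.07 = 70.99 dB

Base SQNR = 49.92 dB; oversampled SQNR = 70.99 dB


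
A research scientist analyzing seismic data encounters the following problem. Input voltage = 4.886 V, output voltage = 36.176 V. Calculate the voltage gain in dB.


Voltage gain in dB:
G = 20 * log10(Vout / Vin)
  = 20 * log10(36.176 / 4.886)
  = 20 * log10(7.404011)
  = 20 * 0.869467
  = 17.39 dB

17.39 dB


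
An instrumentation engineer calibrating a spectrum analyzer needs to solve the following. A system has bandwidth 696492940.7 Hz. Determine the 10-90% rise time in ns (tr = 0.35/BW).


Rise time from bandwidth relationship:
tr = 0.35 / BW
   = 0.35 / 696492940.7
   = 5.02517656e-10 s
   = 0.5025 ns

0.5025 ns


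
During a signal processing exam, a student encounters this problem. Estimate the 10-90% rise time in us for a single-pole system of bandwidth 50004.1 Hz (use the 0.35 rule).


Rise time from bandwidth relationship:
tr = 0.35 / BW
   = 0.35 / 50004.1
   = 6.999426047e-06 s
   = 6.9994 us

6.9994 us


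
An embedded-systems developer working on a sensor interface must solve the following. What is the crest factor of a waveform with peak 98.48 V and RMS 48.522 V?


Crest factor is the ratio of peak to RMS:
CF = V_peak / V_rms
   = 98.48 / 48.522
   = 2.0296

2.0296


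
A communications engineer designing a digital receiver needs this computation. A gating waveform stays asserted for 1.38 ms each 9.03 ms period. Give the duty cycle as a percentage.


Duty cycle as a percentage:
DC = (t_on / T) * 100
   = (1.38 / 9.03) * 100
   = 0.152824 * 100
   = 15.28 %

15.28 %


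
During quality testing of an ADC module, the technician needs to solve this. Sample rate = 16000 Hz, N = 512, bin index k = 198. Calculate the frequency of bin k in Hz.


Frequency of DFT bin k:
f_k = k * fs / N
    = 198 * 16000 / 512
    = 3168000 / 512
    = 6187.5 Hz

6187.5 Hz


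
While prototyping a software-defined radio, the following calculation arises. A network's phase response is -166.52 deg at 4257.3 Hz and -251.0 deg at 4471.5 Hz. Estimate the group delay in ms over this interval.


Group delay from phase difference:
tau = -d(phi)/d(omega)
d(phi) = -84.48 deg = -1.474454 rad
d(omega) = 2*pi*(4471.5 - 4257.3) = 1345.8583 rad/s
tau = -(-1.474454) / 1345.8583
    = 1.0955 ms

1.0955 ms


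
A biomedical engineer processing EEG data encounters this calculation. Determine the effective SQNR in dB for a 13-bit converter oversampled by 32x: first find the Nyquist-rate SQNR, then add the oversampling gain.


Step 1 — baseline SQNR at Nyquist:
SQNR_base = 6.02*N + 1.76
          = 6.02*13 + 1.76
          = 80.02 dB

Step 2 — oversampling processing gain:
G = 10*log10(OSR) = 10*log10(32) = 15.05 dB

Step 3 — total:
SQNR_total = 80.02 + 15.05 = 95.07 dB

Base SQNR = 80.02 dB; oversampled SQNR = 95.07 dB


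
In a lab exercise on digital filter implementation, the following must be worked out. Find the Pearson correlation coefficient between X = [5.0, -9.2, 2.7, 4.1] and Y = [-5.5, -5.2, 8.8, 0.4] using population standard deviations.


Pearson correlation coefficient (population):
r = cov(X,Y) / (std(X) * std(Y))
Mean X = 0.65, Mean Y = -0.375
Cov(X,Y) = 11.67875
Std(X) = 5.745651, Std(Y) = 5.794987
r = 0.3508

0.3508


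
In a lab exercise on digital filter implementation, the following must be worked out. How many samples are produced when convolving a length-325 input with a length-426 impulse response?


Linear convolution output length:
L = N + M - 1
  = 325 + 426 - 1
  = 750 samples

750


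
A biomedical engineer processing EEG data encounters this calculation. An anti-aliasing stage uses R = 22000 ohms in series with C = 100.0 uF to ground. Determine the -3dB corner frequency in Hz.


Cutoff frequency of a first-order RC filter:
fc = 1 / (2 * pi * R * C)
C = 100.0 uF = 0.0001 F
fc = 1 / (2 * pi * 22000 * 0.0001)
   = 1 / 13.823007675795
   = 0.072343 Hz

0.072343 Hz


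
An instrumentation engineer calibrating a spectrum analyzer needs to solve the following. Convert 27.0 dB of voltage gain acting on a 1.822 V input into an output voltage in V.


Output voltage from dB gain:
V_out = V_in * 10^(gain_dB / 20)
      = 1.822 * 10^(27.0 / 20)
      = 1.822 * 22.387211
      = 40.7895 V

40.7895 V


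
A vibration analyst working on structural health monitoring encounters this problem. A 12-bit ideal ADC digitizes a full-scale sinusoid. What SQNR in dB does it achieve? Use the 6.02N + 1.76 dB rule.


Theoretical SNR for a full-scale sinusoid:
SNR = 6.02 * N + 1.76
    = 6.02 * 12 + 1.76
    = 72.24 + 1.76
    = 74.0 dB

74.0 dB


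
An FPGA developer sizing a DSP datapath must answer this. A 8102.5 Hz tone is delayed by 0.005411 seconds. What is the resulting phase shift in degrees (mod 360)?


Phase shift from frequency and time delay:
phi = 360 * f * t_delay
    = 360 * 8102.5 * 0.005411
    = 15783.35 degrees
    mod 360 = 303.35 degrees

303.35 degrees


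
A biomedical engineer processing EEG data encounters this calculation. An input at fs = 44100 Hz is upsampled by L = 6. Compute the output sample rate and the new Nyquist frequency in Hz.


Step 1 — output sample rate after interpolation by L:
fs_out = L * fs_in = 6 * 44100 = 264600 Hz

Step 2 — Nyquist frequency of the output stream:
f_Nyq = fs_out / 2 = 264600 / 2 = 132300.0 Hz

fs_out = 264600 Hz; f_Nyquist = 132300.0 Hz


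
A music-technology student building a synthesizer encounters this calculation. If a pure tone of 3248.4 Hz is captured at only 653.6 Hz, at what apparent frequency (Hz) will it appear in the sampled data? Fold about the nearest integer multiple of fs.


Compute the nearest integer multiple of fs to the signal:
n = round(3248.4 / 653.6) = 5
f_alias = |3248.4 - 5 * 653.6|
        = |3248.4 - 3268.0|
        = 19.6 Hz

19.6


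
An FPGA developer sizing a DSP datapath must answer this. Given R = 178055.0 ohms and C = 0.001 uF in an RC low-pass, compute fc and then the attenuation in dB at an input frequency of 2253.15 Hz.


Step 1 — cutoff frequency:
fc = 1 / (2*pi*R*C)
C = 0.001 uF = 1e-09 F
fc = 1 / (2*pi*178055.0*1e-09)
   = 893.853 Hz

Step 2 — magnitude at f = 2253.15 Hz:
|H(f)| = 1 / sqrt(1 + (f/fc)^2)
f/fc = 2253.15 / 893.853 = 2.520716
|H| = 1 / sqrt(1 + 6.354009) = 0.368755
|H|_dB = 20*log10(0.368755) = -8.67 dB

fc = 893.853 Hz; |H(2253.15 Hz)| = -8.67 dB


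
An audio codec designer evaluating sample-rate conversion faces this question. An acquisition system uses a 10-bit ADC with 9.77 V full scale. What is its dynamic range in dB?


Dynamic range from full-scale to LSB:
V_min = V_max / 2^bits = 9.77 / 2^10
DR = 20 * log10(V_max / V_min)
   = 20 * log10(2^10)
   = 20 * 10 * log10(2)
   = 60.21 dB

60.21 dB


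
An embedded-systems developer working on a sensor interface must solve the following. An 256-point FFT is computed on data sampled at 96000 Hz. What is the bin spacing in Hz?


DFT frequency resolution:
df = fs / N
   = 96000 / 256
   = 375.0 Hz

375.0 Hz


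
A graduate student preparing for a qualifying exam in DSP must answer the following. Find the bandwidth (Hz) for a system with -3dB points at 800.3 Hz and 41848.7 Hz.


Bandwidth is the difference of -3dB frequencies:
BW = f_high - f_low
   = 41848.7 - 800.3
   = 41048.4 Hz

41048.4 Hz


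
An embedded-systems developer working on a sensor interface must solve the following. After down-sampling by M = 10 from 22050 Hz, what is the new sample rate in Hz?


Decimation reduces the sample rate:
fs_out = fs_in / M
       = 22050 / 10
       = 2205.0 Hz

2205.0 Hz


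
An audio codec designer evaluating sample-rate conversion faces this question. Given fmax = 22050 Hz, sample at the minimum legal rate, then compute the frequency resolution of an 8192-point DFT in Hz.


Step 1 — Nyquist sampling rate:
fs = 2 * fmax = 2 * 22050 = 44100 Hz

Step 2 — DFT bin spacing:
df = fs / N = 44100 / 8192 = 5.3833 Hz

5.3833 Hz


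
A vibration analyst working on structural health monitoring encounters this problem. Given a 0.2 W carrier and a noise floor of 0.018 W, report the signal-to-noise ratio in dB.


SNR in decibels:
SNR = 10 * log10(Ps / Pn)
    = 10 * log10(0.2 / 0.018)
    = 10 * log10(11.1111)
    = 10 * 1.0458
    = 10.46 dB

10.46 dB


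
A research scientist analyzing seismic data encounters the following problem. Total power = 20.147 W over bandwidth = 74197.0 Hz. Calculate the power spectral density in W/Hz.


Power spectral density:
PSD = P / BW
    = 20.147 / 74197.0
    = 0.00027153 W/Hz

0.00027153 W/Hz


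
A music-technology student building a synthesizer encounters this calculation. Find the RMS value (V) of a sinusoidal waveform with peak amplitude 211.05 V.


RMS voltage for a sinusoidal waveform:
V_rms = V_peak / sqrt(2)
      = 211.05 / 1.414214
      = 149.235 V

149.235 V


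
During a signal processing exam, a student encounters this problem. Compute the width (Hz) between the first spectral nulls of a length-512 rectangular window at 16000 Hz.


Main lobe width for a rectangular window:
Width = 2 * fs / N
      = 2 * 16000 / 512
      = 32000 / 512
      = 62.5 Hz

62.5 Hz


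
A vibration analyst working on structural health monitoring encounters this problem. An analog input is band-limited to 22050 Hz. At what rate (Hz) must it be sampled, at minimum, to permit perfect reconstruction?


The Nyquist rate is twice the maximum frequency component.
fs_min = 2 * fmax
      = 2 * 22050
      = 44100 Hz

44100


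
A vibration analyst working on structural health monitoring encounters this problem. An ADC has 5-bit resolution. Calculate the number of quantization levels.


Number of quantization levels = 2^N
= 2^5
= 32

32


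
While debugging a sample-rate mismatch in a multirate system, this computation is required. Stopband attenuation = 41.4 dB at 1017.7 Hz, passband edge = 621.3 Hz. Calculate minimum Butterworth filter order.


Butterworth filter order formula:
n = log10(10^(A/10) - 1) / (2 * log10(f_stop/f_pass))
10^(41.4/10) - 1 = 13802.8426
f_stop/f_pass = 1017.7 / 621.3 = 1.638
n = 9.6585 -> ceil = 10

10


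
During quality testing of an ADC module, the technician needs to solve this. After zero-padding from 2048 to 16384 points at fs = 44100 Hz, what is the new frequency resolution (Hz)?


Frequency resolution after zero-padding:
N_padded = 2048 * 8 = 16384
df = fs / N_padded
   = 44100 / 16384
   = 2.6917 Hz

2.6917 Hz


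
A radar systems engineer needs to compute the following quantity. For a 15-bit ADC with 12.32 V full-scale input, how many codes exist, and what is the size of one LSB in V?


Step 1 — number of quantization levels:
L = 2^N = 2^15 = 32768

Step 2 — LSB step size:
delta = Vfs / L
      = 12.32 / 32768
      = 0.00037598 V

Levels = 32768; step size = 0.00037598 V


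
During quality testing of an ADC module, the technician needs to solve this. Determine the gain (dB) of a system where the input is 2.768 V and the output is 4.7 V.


Voltage gain in dB:
G = 20 * log10(Vout / Vin)
  = 20 * log10(4.7 / 2.768)
  = 20 * log10(1.697977)
  = 20 * 0.229932
  = 4.6 dB

4.6 dB


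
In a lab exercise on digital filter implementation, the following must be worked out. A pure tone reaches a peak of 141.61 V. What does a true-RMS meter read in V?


RMS voltage for a sinusoidal waveform:
V_rms = V_peak / sqrt(2)
      = 141.61 / 1.414214
      = 100.133 V

100.133 V


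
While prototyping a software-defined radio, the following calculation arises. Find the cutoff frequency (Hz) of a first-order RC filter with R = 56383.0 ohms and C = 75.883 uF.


Cutoff frequency of a first-order RC filter:
fc = 1 / (2 * pi * R * C)
C = 75.883 uF = 7.5883e-05 F
fc = 1 / (2 * pi * 56383.0 * 7.5883e-05)
   = 1 / 26.882678639328
   = 0.037199 Hz

0.037199 Hz


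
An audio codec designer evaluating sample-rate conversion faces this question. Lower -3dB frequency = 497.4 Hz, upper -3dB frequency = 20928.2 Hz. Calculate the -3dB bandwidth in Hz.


Bandwidth is the difference of -3dB frequencies:
BW = f_high - f_low
   = 20928.2 - 497.4
   = 20430.8 Hz

20430.8 Hz


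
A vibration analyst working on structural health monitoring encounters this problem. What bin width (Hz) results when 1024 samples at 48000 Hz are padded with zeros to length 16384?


Frequency resolution after zero-padding:
N_padded = 1024 * 16 = 16384
df = fs / N_padded
   = 48000 / 16384
   = 2.9297 Hz

2.9297 Hz


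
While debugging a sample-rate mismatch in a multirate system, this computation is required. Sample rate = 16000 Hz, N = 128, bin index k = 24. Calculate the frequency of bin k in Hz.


Frequency of DFT bin k:
f_k = k * fs / N
    = 24 * 16000 / 128
    = 384000 / 128
    = 3000.0 Hz

3000.0 Hz


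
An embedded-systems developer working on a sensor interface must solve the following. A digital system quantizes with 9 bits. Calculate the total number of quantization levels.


Number of quantization levels = 2^N
= 2^9
= 512

512


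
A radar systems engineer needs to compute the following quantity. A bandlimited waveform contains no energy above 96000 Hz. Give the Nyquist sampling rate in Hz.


The Nyquist rate is twice the maximum frequency component.
fs_min = 2 * fmax
      = 2 * 96000
      = 192000 Hz

192000


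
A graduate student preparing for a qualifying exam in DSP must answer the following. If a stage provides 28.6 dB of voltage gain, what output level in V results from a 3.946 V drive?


Output voltage from dB gain:
V_out = V_in * 10^(gain_dB / 20)
      = 3.946 * 10^(28.6 / 20)
      = 3.946 * 26.915348
      = 106.208 V

106.208 V


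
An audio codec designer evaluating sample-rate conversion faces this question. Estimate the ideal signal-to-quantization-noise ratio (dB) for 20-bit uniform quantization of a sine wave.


Theoretical SNR for a full-scale sinusoid:
SNR = 6.02 * N + 1.76
    = 6.02 * 20 + 1.76
    = 120.4 + 1.76
    = 122.16 dB

122.16 dB


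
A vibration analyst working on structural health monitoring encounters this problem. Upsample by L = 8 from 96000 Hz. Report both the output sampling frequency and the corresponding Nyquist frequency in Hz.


Step 1 — output sample rate after interpolation by L:
fs_out = L * fs_in = 8 * 96000 = 768000 Hz

Step 2 — Nyquist frequency of the output stream:
f_Nyq = fs_out / 2 = 768000 / 2 = 384000.0 Hz

fs_out = 768000 Hz; f_Nyquist = 384000.0 Hz


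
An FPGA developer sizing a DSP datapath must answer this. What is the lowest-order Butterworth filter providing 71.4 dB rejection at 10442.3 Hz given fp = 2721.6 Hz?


Butterworth filter order formula:
n = log10(10^(A/10) - 1) / (2 * log10(f_stop/f_pass))
10^(71.4/10) - 1 = 13803841.646
f_stop/f_pass = 10442.3 / 2721.6 = 3.8368
n = 6.1133 -> ceil = 7

7


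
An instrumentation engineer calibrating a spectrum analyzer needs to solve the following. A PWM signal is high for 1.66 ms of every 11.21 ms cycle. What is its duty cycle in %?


Duty cycle as a percentage:
DC = (t_on / T) * 100
   = (1.66 / 11.21) * 100
   = 0.148082 * 100
   = 14.81 %

14.81 %


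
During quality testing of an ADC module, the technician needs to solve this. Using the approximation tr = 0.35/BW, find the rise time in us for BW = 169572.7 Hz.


Rise time from bandwidth relationship:
tr = 0.35 / BW
   = 0.35 / 169572.7
   = 2.064011483e-06 s
   = 2.064 us

2.064 us


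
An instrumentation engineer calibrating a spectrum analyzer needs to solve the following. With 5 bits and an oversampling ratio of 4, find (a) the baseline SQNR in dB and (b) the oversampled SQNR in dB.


Step 1 — baseline SQNR at Nyquist:
SQNR_base = 6.02*N + 1.76
          = 6.02*5 + 1.76
          = 31.86 dB

Step 2 — oversampling processing gain:
G = 10*log10(OSR) = 10*log10(4) = 6.02 dB

Step 3 — total:
SQNR_total = 31.86 + 6.02 = 37.88 dB

Base SQNR = 31.86 dB; oversampled SQNR = 37.88 dB


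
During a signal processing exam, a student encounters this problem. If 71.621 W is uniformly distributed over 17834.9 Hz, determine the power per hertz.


Power spectral density:
PSD = P / BW
    = 71.621 / 17834.9
    = 0.00401578 W/Hz

0.00401578 W/Hz


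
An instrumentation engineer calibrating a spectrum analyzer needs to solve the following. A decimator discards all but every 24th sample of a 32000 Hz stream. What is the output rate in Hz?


Decimation reduces the sample rate:
fs_out = fs_in / M
       = 32000 / 24
       = 1333.3333 Hz

1333.3333 Hz


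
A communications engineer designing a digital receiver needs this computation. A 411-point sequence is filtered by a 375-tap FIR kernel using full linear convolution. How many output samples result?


Linear convolution output length:
L = N + M - 1
  = 411 + 375 - 1
  = 785 samples

785


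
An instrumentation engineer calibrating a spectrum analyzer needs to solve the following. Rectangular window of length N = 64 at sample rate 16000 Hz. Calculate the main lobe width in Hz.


Main lobe width for a rectangular window:
Width = 2 * fs / N
      = 2 * 16000 / 64
      = 32000 / 64
      = 500.0 Hz

500.0 Hz


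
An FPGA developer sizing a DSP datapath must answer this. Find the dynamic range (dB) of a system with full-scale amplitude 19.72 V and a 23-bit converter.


Dynamic range from full-scale to LSB:
V_min = V_max / 2^bits = 19.72 / 2^23
DR = 20 * log10(V_max / V_min)
   = 20 * log10(2^23)
   = 20 * 23 * log10(2)
   = 138.47 dB

138.47 dB


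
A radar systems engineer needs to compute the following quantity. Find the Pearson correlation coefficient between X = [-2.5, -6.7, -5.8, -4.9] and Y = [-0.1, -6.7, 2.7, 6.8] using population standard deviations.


Pearson correlation coefficient (population):
r = cov(X,Y) / (std(X) * std(Y))
Mean X = -4.975, Mean Y = 0.675
Cov(X,Y) = 2.398125
Std(X) = 1.564249, Std(Y) = 4.914456
r = 0.312

0.312


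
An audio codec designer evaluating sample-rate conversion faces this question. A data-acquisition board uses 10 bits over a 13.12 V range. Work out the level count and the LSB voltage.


Step 1 — number of quantization levels:
L = 2^N = 2^10 = 1024

Step 2 — LSB step size:
delta = Vfs / L
      = 13.12 / 1024
      = 0.0128125 V

Levels = 1024; step size = 0.0128125 V


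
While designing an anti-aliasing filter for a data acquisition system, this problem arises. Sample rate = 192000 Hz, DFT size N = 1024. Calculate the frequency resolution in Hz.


DFT frequency resolution:
df = fs / N
   = 192000 / 1024
   = 187.5 Hz

187.5 Hz


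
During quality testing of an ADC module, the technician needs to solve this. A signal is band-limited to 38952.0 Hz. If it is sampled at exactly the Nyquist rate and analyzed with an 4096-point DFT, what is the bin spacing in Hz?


Step 1 — Nyquist sampling rate:
fs = 2 * fmax = 2 * 38952.0 = 77904.0 Hz

Step 2 — DFT bin spacing:
df = fs / N = 77904.0 / 4096 = 19.0195 Hz

19.0195 Hz


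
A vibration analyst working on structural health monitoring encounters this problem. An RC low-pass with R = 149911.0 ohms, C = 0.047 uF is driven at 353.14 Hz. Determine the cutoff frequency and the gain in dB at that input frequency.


Step 1 — cutoff frequency:
fc = 1 / (2*pi*R*C)
C = 0.047 uF = 4.7e-08 F
fc = 1 / (2*pi*149911.0*4.7e-08)
   = 22.5886 Hz

Step 2 — magnitude at f = 353.14 Hz:
|H(f)| = 1 / sqrt(1 + (f/fc)^2)
f/fc = 353.14 / 22.5886 = 15.63355
|H| = 1 / sqrt(1 + 244.407886) = 0.0638345
|H|_dB = 20*log10(0.0638345) = -23.9 dB

fc = 22.5886 Hz; |H(353.14 Hz)| = -23.9 dB


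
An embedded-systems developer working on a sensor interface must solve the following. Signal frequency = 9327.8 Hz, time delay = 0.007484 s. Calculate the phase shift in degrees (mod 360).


Phase shift from frequency and time delay:
phi = 360 * f * t_delay
    = 360 * 9327.8 * 0.007484
    = 25131.33 degrees
    mod 360 = 291.33 degrees

291.33 degrees


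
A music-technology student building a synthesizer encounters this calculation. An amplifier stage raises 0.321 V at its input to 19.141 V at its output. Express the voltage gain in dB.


Voltage gain in dB:
G = 20 * log10(Vout / Vin)
  = 20 * log10(19.141 / 0.321)
  = 20 * log10(59.629283)
  = 20 * 1.77546
  = 35.51 dB

35.51 dB


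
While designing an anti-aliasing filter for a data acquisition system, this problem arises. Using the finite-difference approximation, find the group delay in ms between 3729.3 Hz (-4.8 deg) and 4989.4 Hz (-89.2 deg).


Group delay from phase difference:
tau = -d(phi)/d(omega)
d(phi) = -84.4 deg = -1.473058 rad
d(omega) = 2*pi*(4989.4 - 3729.3) = 7917.4418 rad/s
tau = -(-1.473058) / 7917.4418
    = 0.1861 ms

0.1861 ms


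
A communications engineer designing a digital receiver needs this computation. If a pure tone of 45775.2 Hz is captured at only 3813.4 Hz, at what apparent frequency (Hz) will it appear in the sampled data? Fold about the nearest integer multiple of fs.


Compute the nearest integer multiple of fs to the signal:
n = round(45775.2 / 3813.4) = 12
f_alias = |45775.2 - 12 * 3813.4|
        = |45775.2 - 45760.8|
        = 14.4 Hz

14.4


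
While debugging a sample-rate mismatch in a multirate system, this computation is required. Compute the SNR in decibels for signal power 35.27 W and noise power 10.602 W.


SNR in decibels:
SNR = 10 * log10(Ps / Pn)
    = 10 * log10(35.27 / 10.602)
    = 10 * log10(3.3267)
    = 10 * 0.522
    = 5.22 dB

5.22 dB


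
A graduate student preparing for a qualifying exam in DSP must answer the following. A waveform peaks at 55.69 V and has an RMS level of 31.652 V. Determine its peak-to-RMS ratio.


Crest factor is the ratio of peak to RMS:
CF = V_peak / V_rms
   = 55.69 / 31.652
   = 1.7594

1.7594


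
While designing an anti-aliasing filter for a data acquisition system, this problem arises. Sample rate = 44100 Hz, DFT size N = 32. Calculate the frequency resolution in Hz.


DFT frequency resolution:
df = fs / N
   = 44100 / 32
   = 1378.125 Hz

1378.125 Hz


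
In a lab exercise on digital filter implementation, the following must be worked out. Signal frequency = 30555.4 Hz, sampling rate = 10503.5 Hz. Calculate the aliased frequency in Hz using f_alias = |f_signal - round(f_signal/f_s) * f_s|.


Compute the nearest integer multiple of fs to the signal:
n = round(30555.4 / 10503.5) = 3
f_alias = |30555.4 - 3 * 10503.5|
        = |30555.4 - 31510.5|
        = 955.1 Hz

955.1


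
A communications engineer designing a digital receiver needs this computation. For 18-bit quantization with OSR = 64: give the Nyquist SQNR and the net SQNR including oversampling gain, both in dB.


Step 1 — baseline SQNR at Nyquist:
SQNR_base = 6.02*N + 1.76
          = 6.02*18 + 1.76
          = 110.12 dB

Step 2 — oversampling processing gain:
G = 10*log10(OSR) = 10*log10(64) = 18.06 dB

Step 3 — total:
SQNR_total = 110.12 + 18.06 = 128.18 dB

Base SQNR = 110.12 dB; oversampled SQNR = 128.18 dB


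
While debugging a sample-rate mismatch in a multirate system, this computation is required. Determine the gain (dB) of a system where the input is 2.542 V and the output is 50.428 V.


Voltage gain in dB:
G = 20 * log10(Vout / Vin)
  = 20 * log10(50.428 / 2.542)
  = 20 * log10(19.837923)
  = 20 * 1.297496
  = 25.95 dB

25.95 dB


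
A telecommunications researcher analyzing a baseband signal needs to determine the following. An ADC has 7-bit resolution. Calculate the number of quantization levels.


Number of quantization levels = 2^N
= 2^7
= 128

128


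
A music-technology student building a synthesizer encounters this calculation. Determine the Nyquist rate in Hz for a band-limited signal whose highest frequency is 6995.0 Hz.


The Nyquist rate is twice the maximum frequency component.
fs_min = 2 * fmax
      = 2 * 6995.0
      = 13990.0 Hz

13990.0


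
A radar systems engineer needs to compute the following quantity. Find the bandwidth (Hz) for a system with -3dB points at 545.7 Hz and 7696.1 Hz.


Bandwidth is the difference of -3dB frequencies:
BW = f_high - f_low
   = 7696.1 - 545.7
   = 7150.4 Hz

7150.4 Hz


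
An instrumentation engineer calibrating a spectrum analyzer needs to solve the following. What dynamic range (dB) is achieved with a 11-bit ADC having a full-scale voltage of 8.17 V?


Dynamic range from full-scale to LSB:
V_min = V_max / 2^bits = 8.17 / 2^11
DR = 20 * log10(V_max / V_min)
   = 20 * log10(2^11)
   = 20 * 11 * log10(2)
   = 66.23 dB

66.23 dB


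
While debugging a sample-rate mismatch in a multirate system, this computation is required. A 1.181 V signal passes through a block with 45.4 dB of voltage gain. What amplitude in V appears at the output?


Output voltage from dB gain:
V_out = V_in * 10^(gain_dB / 20)
      = 1.181 * 10^(45.4 / 20)
      = 1.181 * 186.208714
      = 219.9125 V

219.9125 V


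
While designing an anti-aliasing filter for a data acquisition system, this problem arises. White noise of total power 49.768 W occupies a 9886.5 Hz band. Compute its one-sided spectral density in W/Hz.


Power spectral density:
PSD = P / BW
    = 49.768 / 9886.5
    = 0.00503394 W/Hz

0.00503394 W/Hz


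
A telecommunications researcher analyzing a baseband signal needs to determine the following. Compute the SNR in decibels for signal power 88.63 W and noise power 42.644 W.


SNR in decibels:
SNR = 10 * log10(Ps / Pn)
    = 10 * log10(88.63 / 42.644)
    = 10 * log10(2.0784)
    = 10 * 0.3177
    = 3.18 dB

3.18 dB


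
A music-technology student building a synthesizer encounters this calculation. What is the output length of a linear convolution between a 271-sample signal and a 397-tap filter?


Linear convolution output length:
L = N + M - 1
  = 271 + 397 - 1
  = 667 samples

667


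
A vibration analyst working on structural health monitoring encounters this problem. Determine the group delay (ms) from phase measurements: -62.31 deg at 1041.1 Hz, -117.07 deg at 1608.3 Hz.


Group delay from phase difference:
tau = -d(phi)/d(omega)
d(phi) = -54.76 deg = -0.955742 rad
d(omega) = 2*pi*(1608.3 - 1041.1) = 3563.8227 rad/s
tau = -(-0.955742) / 3563.8227
    = 0.2682 ms

0.2682 ms


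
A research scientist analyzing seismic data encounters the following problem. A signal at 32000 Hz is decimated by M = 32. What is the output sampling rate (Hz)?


Decimation reduces the sample rate:
fs_out = fs_in / M
       = 32000 / 32
       = 1000.0 Hz

1000.0 Hz


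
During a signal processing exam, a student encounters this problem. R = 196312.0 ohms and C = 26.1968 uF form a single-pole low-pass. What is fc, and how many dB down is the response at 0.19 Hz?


Step 1 — cutoff frequency:
fc = 1 / (2*pi*R*C)
C = 26.1968 uF = 2.61968e-05 F
fc = 1 / (2*pi*196312.0*2.61968e-05)
   = 0.0309475 Hz

Step 2 — magnitude at f = 0.19 Hz:
|H(f)| = 1 / sqrt(1 + (f/fc)^2)
f/fc = 0.19 / 0.0309475 = 6.13943
|H| = 1 / sqrt(1 + 37.692601) = 0.160763
|H|_dB = 20*log10(0.160763) = -15.88 dB

fc = 0.0309475 Hz; |H(0.19 Hz)| = -15.88 dB


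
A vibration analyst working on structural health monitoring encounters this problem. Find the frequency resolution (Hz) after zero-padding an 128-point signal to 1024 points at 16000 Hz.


Frequency resolution after zero-padding:
N_padded = 128 * 8 = 1024
df = fs / N_padded
   = 16000 / 1024
   = 15.625 Hz

15.625 Hz


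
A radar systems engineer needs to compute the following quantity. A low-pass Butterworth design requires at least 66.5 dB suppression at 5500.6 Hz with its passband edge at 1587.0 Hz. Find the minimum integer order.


Butterworth filter order formula:
n = log10(10^(A/10) - 1) / (2 * log10(f_stop/f_pass))
10^(66.5/10) - 1 = 4466834.9215
f_stop/f_pass = 5500.6 / 1587.0 = 3.466
n = 6.1593 -> ceil = 7

7


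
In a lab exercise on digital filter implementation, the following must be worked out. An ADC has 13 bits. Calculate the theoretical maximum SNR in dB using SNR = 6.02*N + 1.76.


Theoretical SNR for a full-scale sinusoid:
SNR = 6.02 * N + 1.76
    = 6.02 * 13 + 1.76
    = 78.26 + 1.76
    = 80.02 dB

80.02 dB


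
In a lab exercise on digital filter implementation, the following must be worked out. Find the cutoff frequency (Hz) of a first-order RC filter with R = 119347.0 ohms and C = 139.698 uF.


Cutoff frequency of a first-order RC filter:
fc = 1 / (2 * pi * R * C)
C = 139.698 uF = 0.000139698 F
fc = 1 / (2 * pi * 119347.0 * 0.000139698)
   = 1 / 104.75664080614
   = 0.009546 Hz

0.009546 Hz


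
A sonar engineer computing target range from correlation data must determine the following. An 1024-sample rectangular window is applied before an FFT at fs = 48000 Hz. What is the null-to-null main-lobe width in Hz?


Main lobe width for a rectangular window:
Width = 2 * fs / N
      = 2 * 48000 / 1024
      = 96000 / 1024
      = 93.75 Hz

93.75 Hz


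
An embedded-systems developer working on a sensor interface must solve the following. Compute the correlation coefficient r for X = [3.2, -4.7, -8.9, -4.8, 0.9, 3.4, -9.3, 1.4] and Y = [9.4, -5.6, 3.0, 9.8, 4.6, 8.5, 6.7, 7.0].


Pearson correlation coefficient (population):
r = cov(X,Y) / (std(X) * std(Y))
Mean X = -2.35, Mean Y = 5.425
Cov(X,Y) = 8.1475
Std(X) = 4.889018, Std(Y) = 4.698604
r = 0.3547

0.3547


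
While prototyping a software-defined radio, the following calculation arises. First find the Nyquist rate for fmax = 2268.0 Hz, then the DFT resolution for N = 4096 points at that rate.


Step 1 — Nyquist sampling rate:
fs = 2 * fmax = 2 * 2268.0 = 4536.0 Hz

Step 2 — DFT bin spacing:
df = fs / N = 4536.0 / 4096 = 1.1074 Hz

1.1074 Hz


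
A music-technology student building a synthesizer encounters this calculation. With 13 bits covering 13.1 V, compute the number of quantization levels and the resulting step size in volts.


Step 1 — number of quantization levels:
L = 2^N = 2^13 = 8192

Step 2 — LSB step size:
delta = Vfs / L
      = 13.1 / 8192
      = 0.00159912 V

Levels = 8192; step size = 0.00159912 V


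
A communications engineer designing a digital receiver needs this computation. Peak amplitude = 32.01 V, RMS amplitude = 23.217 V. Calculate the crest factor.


Crest factor is the ratio of peak to RMS:
CF = V_peak / V_rms
   = 32.01 / 23.217
   = 1.3787

1.3787


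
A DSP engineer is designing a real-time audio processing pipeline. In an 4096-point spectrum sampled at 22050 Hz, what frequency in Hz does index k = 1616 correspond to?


Frequency of DFT bin k:
f_k = k * fs / N
    = 1616 * 22050 / 4096
    = 35632800 / 4096
    = 8699.414 Hz

8699.414 Hz


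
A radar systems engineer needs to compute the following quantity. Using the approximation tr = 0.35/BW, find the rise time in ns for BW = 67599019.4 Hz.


Rise time from bandwidth relationship:
tr = 0.35 / BW
   = 0.35 / 67599019.4
   = 5.177589899e-09 s
   = 5.1776 ns

5.1776 ns


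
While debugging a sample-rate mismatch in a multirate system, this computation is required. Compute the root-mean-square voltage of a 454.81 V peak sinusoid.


RMS voltage for a sinusoidal waveform:
V_rms = V_peak / sqrt(2)
      = 454.81 / 1.414214
      = 321.599 V

321.599 V


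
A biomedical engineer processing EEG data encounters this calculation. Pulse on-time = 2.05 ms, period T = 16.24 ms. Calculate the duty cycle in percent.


Duty cycle as a percentage:
DC = (t_on / T) * 100
   = (2.05 / 16.24) * 100
   = 0.126232 * 100
   = 12.62 %

12.62 %


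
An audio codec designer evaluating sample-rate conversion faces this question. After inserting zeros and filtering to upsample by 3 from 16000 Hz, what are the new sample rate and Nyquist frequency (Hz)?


Step 1 — output sample rate after interpolation by L:
fs_out = L * fs_in = 3 * 16000 = 48000 Hz

Step 2 — Nyquist frequency of the output stream:
f_Nyq = fs_out / 2 = 48000 / 2 = 24000.0 Hz

fs_out = 48000 Hz; f_Nyquist = 24000.0 Hz


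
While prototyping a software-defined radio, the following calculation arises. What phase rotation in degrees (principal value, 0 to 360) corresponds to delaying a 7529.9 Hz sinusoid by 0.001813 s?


Phase shift from frequency and time delay:
phi = 360 * f * t_delay
    = 360 * 7529.9 * 0.001813
    = 4914.62 degrees
    mod 360 = 234.62 degrees

234.62 degrees


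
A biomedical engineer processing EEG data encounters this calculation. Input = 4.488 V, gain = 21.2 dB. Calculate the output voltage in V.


Output voltage from dB gain:
V_out = V_in * 10^(gain_dB / 20)
      = 4.488 * 10^(21.2 / 20)
      = 4.488 * 11.481536
      = 51.5291 V

51.5291 V


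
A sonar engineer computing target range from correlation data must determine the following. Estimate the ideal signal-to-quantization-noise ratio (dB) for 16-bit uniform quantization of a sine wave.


Theoretical SNR for a full-scale sinusoid:
SNR = 6.02 * N + 1.76
    = 6.02 * 16 + 1.76
    = 96.32 + 1.76
    = 98.08 dB

98.08 dB


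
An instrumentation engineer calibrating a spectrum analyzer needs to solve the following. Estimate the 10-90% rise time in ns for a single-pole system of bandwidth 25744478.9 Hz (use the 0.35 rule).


Rise time from bandwidth relationship:
tr = 0.35 / BW
   = 0.35 / 25744478.9
   = 1.359514797e-08 s
   = 13.5951 ns

13.5951 ns


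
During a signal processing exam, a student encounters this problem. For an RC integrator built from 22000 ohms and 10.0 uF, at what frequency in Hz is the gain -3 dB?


Cutoff frequency of a first-order RC filter:
fc = 1 / (2 * pi * R * C)
C = 10.0 uF = 1e-05 F
fc = 1 / (2 * pi * 22000 * 1e-05)
   = 1 / 1.3823007675795
   = 0.723432 Hz

0.723432 Hz


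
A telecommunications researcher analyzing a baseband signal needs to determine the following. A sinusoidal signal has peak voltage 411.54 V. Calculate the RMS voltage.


RMS voltage for a sinusoidal waveform:
V_rms = V_peak / sqrt(2)
      = 411.54 / 1.414214
      = 291.003 V

291.003 V


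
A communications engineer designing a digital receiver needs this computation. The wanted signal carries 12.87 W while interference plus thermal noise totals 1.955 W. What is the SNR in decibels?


SNR in decibels:
SNR = 10 * log10(Ps / Pn)
    = 10 * log10(12.87 / 1.955)
    = 10 * log10(6.5831)
    = 10 * 0.8184
    = 8.18 dB

8.18 dB


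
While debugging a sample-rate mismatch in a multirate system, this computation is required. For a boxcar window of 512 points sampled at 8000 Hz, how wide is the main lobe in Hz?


Main lobe width for a rectangular window:
Width = 2 * fs / N
      = 2 * 8000 / 512
      = 16000 / 512
      = 31.25 Hz

31.25 Hz


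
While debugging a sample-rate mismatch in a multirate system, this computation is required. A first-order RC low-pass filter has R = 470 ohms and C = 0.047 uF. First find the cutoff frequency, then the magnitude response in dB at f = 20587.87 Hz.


Step 1 — cutoff frequency:
fc = 1 / (2*pi*R*C)
C = 0.047 uF = 4.7e-08 F
fc = 1 / (2*pi*470*4.7e-08)
   = 7204.841 Hz

Step 2 — magnitude at f = 20587.87 Hz:
|H(f)| = 1 / sqrt(1 + (f/fc)^2)
f/fc = 20587.87 / 7204.841 = 2.857505
|H| = 1 / sqrt(1 + 8.165335) = 0.3303131
|H|_dB = 20*log10(0.3303131) = -9.62 dB

fc = 7204.841 Hz; |H(20587.87 Hz)| = -9.62 dB


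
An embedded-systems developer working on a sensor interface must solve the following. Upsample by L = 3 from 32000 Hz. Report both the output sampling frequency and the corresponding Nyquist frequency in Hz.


Step 1 — output sample rate after interpolation by L:
fs_out = L * fs_in = 3 * 32000 = 96000 Hz

Step 2 — Nyquist frequency of the output stream:
f_Nyq = fs_out / 2 = 96000 / 2 = 48000.0 Hz

fs_out = 96000 Hz; f_Nyquist = 48000.0 Hz


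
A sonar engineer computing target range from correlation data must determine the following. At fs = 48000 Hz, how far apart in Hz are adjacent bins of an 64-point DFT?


DFT frequency resolution:
df = fs / N
   = 48000 / 64
   = 750.0 Hz

750.0 Hz


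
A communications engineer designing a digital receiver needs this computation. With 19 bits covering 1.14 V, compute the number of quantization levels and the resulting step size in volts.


Step 1 — number of quantization levels:
L = 2^N = 2^19 = 524288

Step 2 — LSB step size:
delta = Vfs / L
      = 1.14 / 524288
      = 2.17e-06 V

Levels = 524288; step size = 2.17e-06 V


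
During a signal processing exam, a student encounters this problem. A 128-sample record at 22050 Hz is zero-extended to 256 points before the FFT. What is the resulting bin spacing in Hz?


Frequency resolution after zero-padding:
N_padded = 128 * 2 = 256
df = fs / N_padded
   = 22050 / 256
   = 86.1328 Hz

86.1328 Hz


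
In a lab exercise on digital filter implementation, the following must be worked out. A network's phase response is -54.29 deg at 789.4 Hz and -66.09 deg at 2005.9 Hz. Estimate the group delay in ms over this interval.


Group delay from phase difference:
tau = -d(phi)/d(omega)
d(phi) = -11.8 deg = -0.205949 rad
d(omega) = 2*pi*(2005.9 - 789.4) = 7643.4949 rad/s
tau = -(-0.205949) / 7643.4949
    = 0.0269 ms

0.0269 ms


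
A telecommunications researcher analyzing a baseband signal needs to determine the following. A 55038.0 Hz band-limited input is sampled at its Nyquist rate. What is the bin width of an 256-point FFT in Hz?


Step 1 — Nyquist sampling rate:
fs = 2 * fmax = 2 * 55038.0 = 110076.0 Hz

Step 2 — DFT bin spacing:
df = fs / N = 110076.0 / 256 = 429.9844 Hz

429.9844 Hz


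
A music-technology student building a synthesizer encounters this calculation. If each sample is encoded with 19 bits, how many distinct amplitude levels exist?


Number of quantization levels = 2^N
= 2^19
= 524288

524288


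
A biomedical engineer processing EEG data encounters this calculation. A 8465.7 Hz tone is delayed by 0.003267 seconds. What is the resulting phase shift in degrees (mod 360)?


Phase shift from frequency and time delay:
phi = 360 * f * t_delay
    = 360 * 8465.7 * 0.003267
    = 9956.68 degrees
    mod 360 = 236.68 degrees

236.68 degrees


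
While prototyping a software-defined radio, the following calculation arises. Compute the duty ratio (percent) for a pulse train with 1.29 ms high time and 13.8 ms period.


Duty cycle as a percentage:
DC = (t_on / T) * 100
   = (1.29 / 13.8) * 100
   = 0.093478 * 100
   = 9.35 %

9.35 %


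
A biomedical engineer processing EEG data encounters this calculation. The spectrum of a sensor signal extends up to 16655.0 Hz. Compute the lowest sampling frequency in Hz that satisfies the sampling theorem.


The Nyquist rate is twice the maximum frequency component.
fs_min = 2 * fmax
      = 2 * 16655.0
      = 33310.0 Hz

33310.0


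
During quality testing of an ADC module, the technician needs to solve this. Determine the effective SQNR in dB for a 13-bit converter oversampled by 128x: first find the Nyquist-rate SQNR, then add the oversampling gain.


Step 1 — baseline SQNR at Nyquist:
SQNR_base = 6.02*N + 1.76
          = 6.02*13 + 1.76
          = 80.02 dB

Step 2 — oversampling processing gain:
G = 10*log10(OSR) = 10*log10(128) = 21.07 dB

Step 3 — total:
SQNR_total = 80.02 + 21.07 = 101.09 dB

Base SQNR = 80.02 dB; oversampled SQNR = 101.09 dB
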